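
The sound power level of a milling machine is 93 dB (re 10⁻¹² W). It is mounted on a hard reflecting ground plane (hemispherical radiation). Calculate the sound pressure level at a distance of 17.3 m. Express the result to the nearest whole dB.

L_p = L_w − 10·log₁₀(2π·r²) with r = 17.3 m.
2π·r² = 1880 m², 10·log₁₀ of that is 32.743 dB.
L_p = 93 − 32.743 = 60.26 dB.

60 dB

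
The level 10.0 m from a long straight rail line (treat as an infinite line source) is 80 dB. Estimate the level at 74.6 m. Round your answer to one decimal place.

71.3 dB

For a line source, L₂ = L₁ − 10·log₁₀(r₂/r₁).
L₂ = 80 − 10·log₁₀(74.6/10.0) = 80 − 8.727 = 71.27 dB.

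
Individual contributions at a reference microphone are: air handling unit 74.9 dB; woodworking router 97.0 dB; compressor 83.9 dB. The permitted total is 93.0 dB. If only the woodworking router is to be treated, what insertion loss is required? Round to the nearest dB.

Everything except the woodworking router sums to 10^(74.9/10) + 10^(83.9/10) = 2.764e+08 in linear terms, 84.41 dB.
To meet 93.0 dB overall, the treated woodworking router may contribute at most 10^(93.0/10) − 2.764e+08 = 1.719e+09, i.e. 92.35 dB.
Required insertion loss = 97.0 − 92.35 = 4.65 dB.

5 dB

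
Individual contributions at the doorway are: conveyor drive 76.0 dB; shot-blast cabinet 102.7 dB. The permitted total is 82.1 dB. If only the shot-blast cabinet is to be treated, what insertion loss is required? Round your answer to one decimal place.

Fixed contribution from the other source: Σ 10^(L/10) = 10^(76.0/10) = 3.981e+07 (76.00 dB).
To meet 82.1 dB overall, the treated shot-blast cabinet may contribute at most 10^(82.1/10) − 3.981e+07 = 1.224e+08, i.e. 80.88 dB.
So the shot-blast cabinet must be reduced from 102.7 to 80.88 dB: IL = 21.82 dB.

21.8 dB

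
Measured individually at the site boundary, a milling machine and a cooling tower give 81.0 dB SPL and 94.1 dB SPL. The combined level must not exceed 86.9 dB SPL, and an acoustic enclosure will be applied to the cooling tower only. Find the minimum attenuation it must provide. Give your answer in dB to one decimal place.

8.5 dB

Fixed contribution from the other source: Σ 10^(L/10) = 10^(81.0/10) = 1.259e+08 (81.00 dB SPL).
The limit corresponds to 10^(86.9/10) = 4.898e+08; subtracting the fixed part leaves 3.639e+08 for the cooling tower, i.e. 85.61 dB SPL.
So the cooling tower must be reduced from 94.1 to 85.61 dB SPL: IL = 8.49 dB.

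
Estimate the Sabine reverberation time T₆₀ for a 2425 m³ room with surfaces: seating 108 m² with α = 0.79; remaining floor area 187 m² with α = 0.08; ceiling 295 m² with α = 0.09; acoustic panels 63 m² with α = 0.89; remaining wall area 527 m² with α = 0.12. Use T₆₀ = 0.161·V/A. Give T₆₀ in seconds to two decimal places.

Summing Sᵢαᵢ: 108·0.79 + 187·0.08 + 295·0.09 + 63·0.89 + 527·0.12 = 246.14 m².
T₆₀ = 0.161·V/A = 0.161·2425/246.14 = 1.586 s.

1.59 s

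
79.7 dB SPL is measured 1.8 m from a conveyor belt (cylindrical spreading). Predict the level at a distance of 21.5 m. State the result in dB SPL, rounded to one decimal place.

68.9 dB SPL

Cylindrical spreading from a line source gives a 10·log₁₀(r₂/r₁) drop.
L₂ = 79.7 − 10·log₁₀(21.5/1.8) = 79.7 − 10.772 = 68.93 dB SPL.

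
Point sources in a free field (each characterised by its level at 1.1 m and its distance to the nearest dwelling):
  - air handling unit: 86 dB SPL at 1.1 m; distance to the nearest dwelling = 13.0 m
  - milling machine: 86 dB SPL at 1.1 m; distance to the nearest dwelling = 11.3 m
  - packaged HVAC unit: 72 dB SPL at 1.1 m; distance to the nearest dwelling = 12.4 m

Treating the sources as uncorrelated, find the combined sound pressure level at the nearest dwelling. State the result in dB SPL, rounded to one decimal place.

68.3 dB SPL

Propagate each source to the receiver with L = L_ref − 20·log₁₀(r/r_ref), then add intensities.
air handling unit: 86 − 20·log₁₀(13.0/1.1) = 86 − 21.45 = 64.55 dB SPL.
milling machine: 86 − 20·log₁₀(11.3/1.1) = 86 − 20.23 = 65.77 dB SPL.
packaged HVAC unit: 72 − 20·log₁₀(12.4/1.1) = 72 − 21.04 = 50.96 dB SPL.
Σ 10^(L/10) = 6.748e+06 → L_total = 10·log₁₀(6.748e+06) = 68.29 dB SPL.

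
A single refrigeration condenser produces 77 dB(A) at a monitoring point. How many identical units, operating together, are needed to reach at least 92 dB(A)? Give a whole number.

Need L₁ + 10·log₁₀ N ≥ 92, i.e. log₁₀ N ≥ 1.50.
N ≥ 10^(15.0/10) = 31.623, so N = 32.

32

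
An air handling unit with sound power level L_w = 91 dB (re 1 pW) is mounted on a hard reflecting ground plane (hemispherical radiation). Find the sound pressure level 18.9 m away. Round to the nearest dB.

The power spreads over a hemisphere of area 2π·r², so L_p = L_w − 10·log₁₀(2π·r²).
2π·r² = 2244 m², 10·log₁₀ of that is 33.511 dB.
L_p = 91 − 33.511 = 57.49 dB.

57 dB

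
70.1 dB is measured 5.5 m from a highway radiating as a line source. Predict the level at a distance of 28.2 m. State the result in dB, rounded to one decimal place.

Line-source attenuation: ΔL = 10·log₁₀(r₂/r₁) = 10·log₁₀(28.2/5.5) = 7.099 dB.
L₂ = 70.1 − 10·log₁₀(28.2/5.5) = 70.1 − 7.099 = 63.00 dB.

63.0 dB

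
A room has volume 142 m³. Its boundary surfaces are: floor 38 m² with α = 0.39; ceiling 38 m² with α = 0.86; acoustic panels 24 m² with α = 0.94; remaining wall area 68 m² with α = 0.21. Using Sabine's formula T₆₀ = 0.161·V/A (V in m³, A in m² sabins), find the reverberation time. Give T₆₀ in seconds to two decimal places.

0.27 s

Total absorption A = 38·0.39 + 38·0.86 + 24·0.94 + 68·0.21 = 84.34 m² sabins.
T₆₀ = 0.161 × 142 / 84.34 = 0.271 s.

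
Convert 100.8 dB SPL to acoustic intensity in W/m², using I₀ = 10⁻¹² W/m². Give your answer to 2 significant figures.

I/I₀ = 10^(100.8/10) = 1.202e+10, so I = 1.202e+10 × 10⁻¹² W/m².

0.012 W/m²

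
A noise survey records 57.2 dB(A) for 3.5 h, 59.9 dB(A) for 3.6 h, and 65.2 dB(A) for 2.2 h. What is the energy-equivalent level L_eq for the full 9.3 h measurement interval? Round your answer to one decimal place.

Weight each interval's intensity by its duration and average over T = 9.3 h:
Σ tᵢ·10^(Lᵢ/10) = 3.5·10^(57.2/10) + 3.6·10^(59.9/10) + 2.2·10^(65.2/10) = 1.264e+07.
L_eq = 10·log₁₀(1.264e+07/9.3) = 61.33 dB(A).

61.3 dB(A)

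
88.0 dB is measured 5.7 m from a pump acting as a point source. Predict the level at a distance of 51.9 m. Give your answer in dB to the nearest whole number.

69 dB

For a point source, L₂ = L₁ − 20·log₁₀(r₂/r₁).
L₂ = 88.0 − 20·log₁₀(51.9/5.7) = 88.0 − 19.186 = 68.81 dB.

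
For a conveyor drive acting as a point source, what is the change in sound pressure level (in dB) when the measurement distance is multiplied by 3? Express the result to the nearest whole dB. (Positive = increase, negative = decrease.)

Point-source spreading: ΔL = −20·log₁₀(r₂/r₁).
ΔL = −20·log₁₀(3) = -9.54 dB.

-10 dB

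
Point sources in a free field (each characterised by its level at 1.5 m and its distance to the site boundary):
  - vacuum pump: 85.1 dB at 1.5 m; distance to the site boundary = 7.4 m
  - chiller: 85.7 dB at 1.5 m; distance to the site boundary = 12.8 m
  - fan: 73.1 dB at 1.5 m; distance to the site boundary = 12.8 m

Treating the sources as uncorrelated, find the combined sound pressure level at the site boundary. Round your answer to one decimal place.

72.7 dB

Apply inverse-square spreading to bring every level to the receiver, then sum 10^(L/10).
vacuum pump: 85.1 − 20·log₁₀(7.4/1.5) = 85.1 − 13.86 = 71.24 dB.
chiller: 85.7 − 20·log₁₀(12.8/1.5) = 85.7 − 18.62 = 67.08 dB.
fan: 73.1 − 20·log₁₀(12.8/1.5) = 73.1 − 18.62 = 54.48 dB.
Σ 10^(L/10) = 1.868e+07 → L_total = 10·log₁₀(1.868e+07) = 72.71 dB.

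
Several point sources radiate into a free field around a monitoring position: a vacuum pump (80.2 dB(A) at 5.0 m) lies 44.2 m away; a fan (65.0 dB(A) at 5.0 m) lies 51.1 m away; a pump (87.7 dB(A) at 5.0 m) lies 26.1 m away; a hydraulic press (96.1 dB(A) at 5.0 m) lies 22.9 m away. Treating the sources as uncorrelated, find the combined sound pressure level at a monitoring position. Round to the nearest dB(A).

83 dB(A)

Propagate each source to the receiver with L = L_ref − 20·log₁₀(r/r_ref), then add intensities.
vacuum pump: 80.2 − 20·log₁₀(44.2/5.0) = 80.2 − 18.93 = 61.27 dB(A).
fan: 65.0 − 20·log₁₀(51.1/5.0) = 65.0 − 20.19 = 44.81 dB(A).
pump: 87.7 − 20·log₁₀(26.1/5.0) = 87.7 − 14.35 = 73.35 dB(A).
hydraulic press: 96.1 − 20·log₁₀(22.9/5.0) = 96.1 − 13.22 = 82.88 dB(A).
Σ 10^(L/10) = 2.172e+08 → L_total = 10·log₁₀(2.172e+08) = 83.37 dB(A).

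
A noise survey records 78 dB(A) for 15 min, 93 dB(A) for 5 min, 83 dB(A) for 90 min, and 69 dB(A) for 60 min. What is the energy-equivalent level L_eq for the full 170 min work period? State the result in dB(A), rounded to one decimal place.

Weight each interval's intensity by its duration and average over T = 170 min:
Σ tᵢ·10^(Lᵢ/10) = 15·10^(78/10) + 5·10^(93/10) + 90·10^(83/10) + 60·10^(69/10) = 2.936e+10.
L_eq = 10·log₁₀(2.936e+10/170) = 82.37 dB(A).

82.4 dB(A)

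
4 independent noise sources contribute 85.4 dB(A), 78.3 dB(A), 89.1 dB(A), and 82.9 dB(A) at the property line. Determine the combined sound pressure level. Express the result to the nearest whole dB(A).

92 dB(A)

Incoherent sources combine by intensity addition: L_total = 10·log₁₀(Σ 10^(L_i/10)).
Σ 10^(L/10) = 10^(85.4/10) + 10^(78.3/10) + 10^(89.1/10) + 10^(82.9/10) = 1.422e+09.
L_total = 10·log₁₀(1.422e+09) = 91.53 dB(A).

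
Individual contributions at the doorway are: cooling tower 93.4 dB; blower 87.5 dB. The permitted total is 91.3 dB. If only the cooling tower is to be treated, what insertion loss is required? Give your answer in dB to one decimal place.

The untreated sources together contribute 10^(87.5/10) = 5.623e+08, i.e. 87.50 dB.
To meet 91.3 dB overall, the treated cooling tower may contribute at most 10^(91.3/10) − 5.623e+08 = 7.866e+08, i.e. 88.96 dB.
So the cooling tower must be reduced from 93.4 to 88.96 dB: IL = 4.44 dB.

4.4 dB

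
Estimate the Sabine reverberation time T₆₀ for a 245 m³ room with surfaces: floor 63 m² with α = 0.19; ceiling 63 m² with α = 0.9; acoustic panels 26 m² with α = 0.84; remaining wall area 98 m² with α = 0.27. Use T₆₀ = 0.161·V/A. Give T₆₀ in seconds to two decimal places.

A = Σ Sᵢαᵢ = 63·0.19 + 63·0.9 + 26·0.84 + 98·0.27 = 116.97 m².
T₆₀ = 0.161·V/A = 0.161·245/116.97 = 0.337 s.

0.34 s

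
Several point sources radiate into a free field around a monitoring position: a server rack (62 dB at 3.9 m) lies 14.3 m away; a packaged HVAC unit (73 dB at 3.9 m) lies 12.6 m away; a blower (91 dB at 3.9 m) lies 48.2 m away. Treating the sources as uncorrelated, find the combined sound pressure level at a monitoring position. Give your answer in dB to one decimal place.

First find each source's level at the receiver (point-source: −20·log₁₀(r/r_ref)), then combine on an intensity basis.
server rack: 62 − 20·log₁₀(14.3/3.9) = 62 − 11.29 = 50.71 dB.
packaged HVAC unit: 73 − 20·log₁₀(12.6/3.9) = 73 − 10.19 = 62.81 dB.
blower: 91 − 20·log₁₀(48.2/3.9) = 91 − 21.84 = 69.16 dB.
Σ 10^(L/10) = 1.027e+07 → L_total = 10·log₁₀(1.027e+07) = 70.12 dB.

70.1 dB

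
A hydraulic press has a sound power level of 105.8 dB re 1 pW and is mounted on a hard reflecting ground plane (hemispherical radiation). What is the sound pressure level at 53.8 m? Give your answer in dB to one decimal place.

The power spreads over a hemisphere of area 2π·r², so L_p = L_w − 10·log₁₀(2π·r²).
2π·r² = 1.819e+04 m², 10·log₁₀ of that is 42.597 dB.
L_p = 105.8 − 42.597 = 63.20 dB.

63.2 dB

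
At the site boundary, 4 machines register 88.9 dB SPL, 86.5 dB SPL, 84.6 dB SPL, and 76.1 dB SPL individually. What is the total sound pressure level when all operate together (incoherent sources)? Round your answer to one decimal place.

Incoherent sources combine by intensity addition: L_total = 10·log₁₀(Σ 10^(L_i/10)).
Σ 10^(L/10) = 10^(88.9/10) + 10^(86.5/10) + 10^(84.6/10) + 10^(76.1/10) = 1.552e+09.
L_total = 10·log₁₀(1.552e+09) = 91.91 dB SPL.

91.9 dB SPL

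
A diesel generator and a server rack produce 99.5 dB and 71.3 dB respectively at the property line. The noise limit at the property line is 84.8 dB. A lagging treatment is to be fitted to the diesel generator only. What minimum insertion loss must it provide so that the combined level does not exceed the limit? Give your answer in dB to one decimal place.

14.9 dB

Everything except the diesel generator sums to 10^(71.3/10) = 1.349e+07 in linear terms, 71.30 dB.
The limit corresponds to 10^(84.8/10) = 3.020e+08; subtracting the fixed part leaves 2.885e+08 for the diesel generator, i.e. 84.60 dB.
So the diesel generator must be reduced from 99.5 to 84.60 dB: IL = 14.90 dB.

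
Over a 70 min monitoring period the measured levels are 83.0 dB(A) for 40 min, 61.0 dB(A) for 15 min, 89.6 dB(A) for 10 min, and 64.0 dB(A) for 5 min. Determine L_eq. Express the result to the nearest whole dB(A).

84 dB(A)

L_eq = 10·log₁₀[(1/T)·Σ tᵢ·10^(Lᵢ/10)] with T = 70 min.
Σ tᵢ·10^(Lᵢ/10) = 40·10^(83.0/10) + 15·10^(61.0/10) + 10·10^(89.6/10) + 5·10^(64.0/10) = 1.713e+10.
L_eq = 10·log₁₀(1.713e+10/70) = 83.89 dB(A).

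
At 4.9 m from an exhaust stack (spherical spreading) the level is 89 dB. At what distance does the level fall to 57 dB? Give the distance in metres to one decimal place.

195.1 m

For a point source L₁ − L₂ = 20·log₁₀(r₂/r₁), so r₂ = r₁·10^((L₁−L₂)/20).
r₂ = 4.9·10^((89−57)/20) = 4.9·10^(32.0/20) = 195.07 m.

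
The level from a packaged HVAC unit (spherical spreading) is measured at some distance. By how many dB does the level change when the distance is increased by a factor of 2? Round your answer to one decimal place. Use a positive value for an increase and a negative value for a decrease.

-6.0 dB

With spherical spreading the level changes by −20·log₁₀(r₂/r₁).
ΔL = −20·log₁₀(2) = -6.02 dB.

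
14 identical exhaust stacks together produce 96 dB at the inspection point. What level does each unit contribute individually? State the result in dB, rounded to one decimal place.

For N identical incoherent sources L_total = L₁ + 10·log₁₀ N, so L₁ = 96 − 10·log₁₀(14) = 96 − 11.461.

84.5 dB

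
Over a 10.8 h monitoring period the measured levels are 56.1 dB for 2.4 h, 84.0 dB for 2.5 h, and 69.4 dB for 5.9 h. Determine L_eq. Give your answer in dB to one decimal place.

78.0 dB

L_eq = 10·log₁₀[(1/T)·Σ tᵢ·10^(Lᵢ/10)] with T = 10.8 h.
Σ tᵢ·10^(Lᵢ/10) = 2.4·10^(56.1/10) + 2.5·10^(84.0/10) + 5.9·10^(69.4/10) = 6.803e+08.
L_eq = 10·log₁₀(6.803e+08/10.8) = 77.99 dB.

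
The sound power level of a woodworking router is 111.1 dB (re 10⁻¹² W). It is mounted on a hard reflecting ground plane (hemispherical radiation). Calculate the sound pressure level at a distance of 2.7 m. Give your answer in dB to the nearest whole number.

L_p = L_w − 10·log₁₀(2π·r²) with r = 2.7 m.
2π·r² = 45.8 m², 10·log₁₀ of that is 16.609 dB.
L_p = 111.1 − 16.609 = 94.49 dB.

94 dB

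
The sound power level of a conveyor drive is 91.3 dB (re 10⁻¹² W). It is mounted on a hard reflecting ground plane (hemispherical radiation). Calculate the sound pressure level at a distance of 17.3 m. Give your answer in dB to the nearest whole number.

59 dB

L_p = L_w − 10·log₁₀(2π·r²) with r = 17.3 m.
2π·r² = 1880 m², 10·log₁₀ of that is 32.743 dB.
L_p = 91.3 − 32.743 = 58.56 dB.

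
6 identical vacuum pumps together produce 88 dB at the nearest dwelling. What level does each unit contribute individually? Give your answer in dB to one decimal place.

6 equal contributions raise the level by 10·log₁₀ 6 = 7.782 dB, so each unit alone gives 88 − 7.782.

80.2 dB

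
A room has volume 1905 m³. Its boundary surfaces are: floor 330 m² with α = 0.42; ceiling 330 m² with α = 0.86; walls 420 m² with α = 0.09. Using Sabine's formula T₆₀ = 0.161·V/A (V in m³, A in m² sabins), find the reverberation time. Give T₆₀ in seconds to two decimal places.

0.67 s

Total absorption A = 330·0.42 + 330·0.86 + 420·0.09 = 460.20 m² sabins.
T₆₀ = 0.161·V/A = 0.161·1905/460.20 = 0.666 s.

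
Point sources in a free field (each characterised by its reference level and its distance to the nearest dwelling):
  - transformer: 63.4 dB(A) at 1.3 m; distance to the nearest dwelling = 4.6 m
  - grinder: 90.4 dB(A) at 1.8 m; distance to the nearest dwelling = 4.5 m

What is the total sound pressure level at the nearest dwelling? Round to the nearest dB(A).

First find each source's level at the receiver (point-source: −20·log₁₀(r/r_ref)), then combine on an intensity basis.
transformer: 63.4 − 20·log₁₀(4.6/1.3) = 63.4 − 10.98 = 52.42 dB(A).
grinder: 90.4 − 20·log₁₀(4.5/1.8) = 90.4 − 7.96 = 82.44 dB(A).
Σ 10^(L/10) = 1.756e+08 → L_total = 10·log₁₀(1.756e+08) = 82.45 dB(A).

82 dB(A)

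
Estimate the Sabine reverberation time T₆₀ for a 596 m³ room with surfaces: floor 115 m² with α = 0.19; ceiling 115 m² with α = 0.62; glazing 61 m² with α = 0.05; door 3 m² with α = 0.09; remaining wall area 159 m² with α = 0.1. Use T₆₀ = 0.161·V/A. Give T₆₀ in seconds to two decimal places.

0.85 s

Total absorption A = 115·0.19 + 115·0.62 + 61·0.05 + 3·0.09 + 159·0.1 = 112.37 m² sabins.
T₆₀ = 0.161 × 596 / 112.37 = 0.854 s.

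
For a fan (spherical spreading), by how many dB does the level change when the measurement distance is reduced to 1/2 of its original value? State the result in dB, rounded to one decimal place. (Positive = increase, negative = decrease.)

With spherical spreading the level changes by −20·log₁₀(r₂/r₁).
ΔL = −20·log₁₀(0.5) = +6.02 dB.

+6.0 dB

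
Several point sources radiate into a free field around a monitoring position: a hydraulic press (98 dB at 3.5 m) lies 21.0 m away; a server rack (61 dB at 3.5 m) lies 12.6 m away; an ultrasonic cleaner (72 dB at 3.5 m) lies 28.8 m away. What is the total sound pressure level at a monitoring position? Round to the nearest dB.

82 dB

Propagate each source to the receiver with L = L_ref − 20·log₁₀(r/r_ref), then add intensities.
hydraulic press: 98 − 20·log₁₀(21.0/3.5) = 98 − 15.56 = 82.44 dB.
server rack: 61 − 20·log₁₀(12.6/3.5) = 61 − 11.13 = 49.87 dB.
ultrasonic cleaner: 72 − 20·log₁₀(28.8/3.5) = 72 − 18.31 = 53.69 dB.
Σ 10^(L/10) = 1.756e+08 → L_total = 10·log₁₀(1.756e+08) = 82.45 dB.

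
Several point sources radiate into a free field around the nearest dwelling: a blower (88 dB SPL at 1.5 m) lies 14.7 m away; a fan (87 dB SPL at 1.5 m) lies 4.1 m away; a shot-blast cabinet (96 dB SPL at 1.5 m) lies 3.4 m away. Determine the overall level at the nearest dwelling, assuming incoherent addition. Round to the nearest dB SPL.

89 dB SPL

Apply inverse-square spreading to bring every level to the receiver, then sum 10^(L/10).
blower: 88 − 20·log₁₀(14.7/1.5) = 88 − 19.82 = 68.18 dB SPL.
fan: 87 − 20·log₁₀(4.1/1.5) = 87 − 8.73 = 78.27 dB SPL.
shot-blast cabinet: 96 − 20·log₁₀(3.4/1.5) = 96 − 7.11 = 88.89 dB SPL.
Σ 10^(L/10) = 8.485e+08 → L_total = 10·log₁₀(8.485e+08) = 89.29 dB SPL.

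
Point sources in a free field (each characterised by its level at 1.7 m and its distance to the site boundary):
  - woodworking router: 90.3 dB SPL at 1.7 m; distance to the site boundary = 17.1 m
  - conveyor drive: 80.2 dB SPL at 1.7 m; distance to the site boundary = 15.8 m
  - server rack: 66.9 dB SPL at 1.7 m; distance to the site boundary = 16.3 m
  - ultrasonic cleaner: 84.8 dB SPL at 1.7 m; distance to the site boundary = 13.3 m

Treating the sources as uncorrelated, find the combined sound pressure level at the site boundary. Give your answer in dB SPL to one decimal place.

72.3 dB SPL

Propagate each source to the receiver with L = L_ref − 20·log₁₀(r/r_ref), then add intensities.
woodworking router: 90.3 − 20·log₁₀(17.1/1.7) = 90.3 − 20.05 = 70.25 dB SPL.
conveyor drive: 80.2 − 20·log₁₀(15.8/1.7) = 80.2 − 19.36 = 60.84 dB SPL.
server rack: 66.9 − 20·log₁₀(16.3/1.7) = 66.9 − 19.63 = 47.27 dB SPL.
ultrasonic cleaner: 84.8 − 20·log₁₀(13.3/1.7) = 84.8 − 17.87 = 66.93 dB SPL.
Σ 10^(L/10) = 1.679e+07 → L_total = 10·log₁₀(1.679e+07) = 72.25 dB SPL.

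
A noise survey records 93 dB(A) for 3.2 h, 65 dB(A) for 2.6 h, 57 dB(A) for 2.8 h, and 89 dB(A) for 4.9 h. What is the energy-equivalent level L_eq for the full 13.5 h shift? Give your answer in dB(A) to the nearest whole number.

89 dB(A)

The energy average is taken in the linear domain: L_eq = 10·log₁₀[(Σ tᵢ·10^(Lᵢ/10))/T], T = 13.5 h.
Σ tᵢ·10^(Lᵢ/10) = 3.2·10^(93/10) + 2.6·10^(65/10) + 2.8·10^(57/10) + 4.9·10^(89/10) = 1.029e+10.
L_eq = 10·log₁₀(1.029e+10/13.5) = 88.82 dB(A).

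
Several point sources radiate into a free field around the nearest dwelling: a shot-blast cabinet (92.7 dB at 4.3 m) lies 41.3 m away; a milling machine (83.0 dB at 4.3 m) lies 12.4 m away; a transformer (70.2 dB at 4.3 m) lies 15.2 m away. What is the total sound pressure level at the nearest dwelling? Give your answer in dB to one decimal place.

First find each source's level at the receiver (point-source: −20·log₁₀(r/r_ref)), then combine on an intensity basis.
shot-blast cabinet: 92.7 − 20·log₁₀(41.3/4.3) = 92.7 − 19.65 = 73.05 dB.
milling machine: 83.0 − 20·log₁₀(12.4/4.3) = 83.0 − 9.20 = 73.80 dB.
transformer: 70.2 − 20·log₁₀(15.2/4.3) = 70.2 − 10.97 = 59.23 dB.
Σ 10^(L/10) = 4.502e+07 → L_total = 10·log₁₀(4.502e+07) = 76.53 dB.

76.5 dB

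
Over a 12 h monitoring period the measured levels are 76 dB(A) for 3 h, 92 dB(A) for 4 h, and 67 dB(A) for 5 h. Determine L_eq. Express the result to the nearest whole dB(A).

L_eq = 10·log₁₀[(1/T)·Σ tᵢ·10^(Lᵢ/10)] with T = 12 h.
Σ tᵢ·10^(Lᵢ/10) = 3·10^(76/10) + 4·10^(92/10) + 5·10^(67/10) = 6.484e+09.
L_eq = 10·log₁₀(6.484e+09/12) = 87.33 dB(A).

87 dB(A)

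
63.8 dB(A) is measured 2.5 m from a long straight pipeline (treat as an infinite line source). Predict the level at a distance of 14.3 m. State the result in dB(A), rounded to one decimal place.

Cylindrical spreading from a line source gives a 10·log₁₀(r₂/r₁) drop.
L₂ = 63.8 − 10·log₁₀(14.3/2.5) = 63.8 − 7.574 = 56.23 dB(A).

56.2 dB(A)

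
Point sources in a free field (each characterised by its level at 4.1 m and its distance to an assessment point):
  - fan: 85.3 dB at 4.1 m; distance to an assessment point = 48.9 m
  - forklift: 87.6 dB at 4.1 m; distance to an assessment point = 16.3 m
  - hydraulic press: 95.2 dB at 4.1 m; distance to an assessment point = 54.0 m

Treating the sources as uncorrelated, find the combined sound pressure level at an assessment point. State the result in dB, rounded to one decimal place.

77.6 dB

Apply inverse-square spreading to bring every level to the receiver, then sum 10^(L/10).
fan: 85.3 − 20·log₁₀(48.9/4.1) = 85.3 − 21.53 = 63.77 dB.
forklift: 87.6 − 20·log₁₀(16.3/4.1) = 87.6 − 11.99 = 75.61 dB.
hydraulic press: 95.2 − 20·log₁₀(54.0/4.1) = 95.2 − 22.39 = 72.81 dB.
Σ 10^(L/10) = 5.788e+07 → L_total = 10·log₁₀(5.788e+07) = 77.63 dB.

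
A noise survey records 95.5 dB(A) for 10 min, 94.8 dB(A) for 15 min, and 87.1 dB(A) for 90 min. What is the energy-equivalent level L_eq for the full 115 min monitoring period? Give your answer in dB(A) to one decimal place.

90.4 dB(A)

L_eq = 10·log₁₀[(1/T)·Σ tᵢ·10^(Lᵢ/10)] with T = 115 min.
Σ tᵢ·10^(Lᵢ/10) = 10·10^(95.5/10) + 15·10^(94.8/10) + 90·10^(87.1/10) = 1.269e+11.
L_eq = 10·log₁₀(1.269e+11/115) = 90.43 dB(A).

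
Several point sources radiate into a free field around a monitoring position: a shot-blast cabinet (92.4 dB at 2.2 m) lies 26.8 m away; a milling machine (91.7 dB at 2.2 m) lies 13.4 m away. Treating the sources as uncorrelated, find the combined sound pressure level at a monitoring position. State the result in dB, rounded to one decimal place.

Apply inverse-square spreading to bring every level to the receiver, then sum 10^(L/10).
shot-blast cabinet: 92.4 − 20·log₁₀(26.8/2.2) = 92.4 − 21.71 = 70.69 dB.
milling machine: 91.7 − 20·log₁₀(13.4/2.2) = 91.7 − 15.69 = 76.01 dB.
Σ 10^(L/10) = 5.158e+07 → L_total = 10·log₁₀(5.158e+07) = 77.12 dB.

77.1 dB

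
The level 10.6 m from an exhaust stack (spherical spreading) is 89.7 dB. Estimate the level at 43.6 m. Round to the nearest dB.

77 dB

Point-source attenuation: ΔL = 20·log₁₀(r₂/r₁) = 20·log₁₀(43.6/10.6) = 12.284 dB.
L₂ = 89.7 − 20·log₁₀(43.6/10.6) = 89.7 − 12.284 = 77.42 dB.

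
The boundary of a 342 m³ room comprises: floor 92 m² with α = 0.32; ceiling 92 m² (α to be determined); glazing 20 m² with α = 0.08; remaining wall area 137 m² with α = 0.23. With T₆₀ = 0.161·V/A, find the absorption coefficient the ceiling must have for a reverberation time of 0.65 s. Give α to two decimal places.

A = 0.161·V/T₆₀ = 0.161·342/0.65 = 84.71 m² sabins.
Absorption from the other surfaces = 92·0.32 + 20·0.08 + 137·0.23 = 62.55 m², so the ceiling must supply 22.16 m² over 92 m².
α = 22.16/92 = 0.241.

0.24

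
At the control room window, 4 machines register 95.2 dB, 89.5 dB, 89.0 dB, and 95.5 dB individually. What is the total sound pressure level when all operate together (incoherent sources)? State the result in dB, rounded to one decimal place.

99.3 dB

For uncorrelated sources the intensities add, so convert each level to linear form, sum, and take 10·log₁₀ of the total.
Σ 10^(L/10) = 10^(95.2/10) + 10^(89.5/10) + 10^(89.0/10) + 10^(95.5/10) = 8.545e+09.
L_total = 10·log₁₀(8.545e+09) = 99.32 dB.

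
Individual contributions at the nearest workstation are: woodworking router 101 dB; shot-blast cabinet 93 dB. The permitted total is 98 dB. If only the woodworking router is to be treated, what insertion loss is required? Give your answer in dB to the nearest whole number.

5 dB

The untreated sources together contribute 10^(93/10) = 1.995e+09, i.e. 93.00 dB.
To meet 98 dB overall, the treated woodworking router may contribute at most 10^(98/10) − 1.995e+09 = 4.314e+09, i.e. 96.35 dB.
So the woodworking router must be reduced from 101 to 96.35 dB: IL = 4.65 dB.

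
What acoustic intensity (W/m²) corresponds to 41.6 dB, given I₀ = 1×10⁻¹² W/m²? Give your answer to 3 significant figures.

I/I₀ = 10^(41.6/10) = 1.445e+04, so I = 1.445e+04 × 10⁻¹² W/m².

1.45e-08 W/m²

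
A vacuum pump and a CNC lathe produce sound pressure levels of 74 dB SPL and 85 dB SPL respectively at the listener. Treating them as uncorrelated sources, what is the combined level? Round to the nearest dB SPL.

For uncorrelated sources the intensities add, so convert each level to linear form, sum, and take 10·log₁₀ of the total.
Σ 10^(L/10) = 10^(74/10) + 10^(85/10) = 3.413e+08.
L_total = 10·log₁₀(3.413e+08) = 85.33 dB SPL.

85 dB SPL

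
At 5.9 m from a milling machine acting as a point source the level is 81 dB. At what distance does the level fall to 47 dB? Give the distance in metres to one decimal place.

295.7 m

The 34.0 dB drop corresponds to a distance ratio of 10^(34.0/20) for a point source.
r₂ = 5.9·10^((81−47)/20) = 5.9·10^(34.0/20) = 295.70 m.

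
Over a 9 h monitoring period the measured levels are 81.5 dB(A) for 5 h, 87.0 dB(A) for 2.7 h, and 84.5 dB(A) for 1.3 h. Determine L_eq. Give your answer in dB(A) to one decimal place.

84.3 dB(A)

Weight each interval's intensity by its duration and average over T = 9 h:
Σ tᵢ·10^(Lᵢ/10) = 5·10^(81.5/10) + 2.7·10^(87.0/10) + 1.3·10^(84.5/10) = 2.426e+09.
L_eq = 10·log₁₀(2.426e+09/9) = 84.31 dB(A).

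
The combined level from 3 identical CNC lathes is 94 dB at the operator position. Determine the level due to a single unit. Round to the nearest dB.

89 dB

For N identical incoherent sources L_total = L₁ + 10·log₁₀ N, so L₁ = 94 − 10·log₁₀(3) = 94 − 4.771.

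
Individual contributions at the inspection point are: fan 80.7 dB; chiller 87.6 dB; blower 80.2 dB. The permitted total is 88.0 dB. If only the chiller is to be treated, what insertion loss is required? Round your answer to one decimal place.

1.5 dB

The untreated sources together contribute 10^(80.7/10) + 10^(80.2/10) = 2.222e+08, i.e. 83.47 dB.
The limit corresponds to 10^(88.0/10) = 6.310e+08; subtracting the fixed part leaves 4.088e+08 for the chiller, i.e. 86.11 dB.
Required insertion loss = 87.6 − 86.11 = 1.49 dB.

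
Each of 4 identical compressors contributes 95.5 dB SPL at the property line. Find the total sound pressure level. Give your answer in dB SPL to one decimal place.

With 4 equal, uncorrelated contributions the intensity is 4× that of one unit, giving a rise of 10·log₁₀ 4.
L_total = 95.5 + 10·log₁₀(4) = 95.5 + 6.021 = 101.52 dB SPL.

101.5 dB SPL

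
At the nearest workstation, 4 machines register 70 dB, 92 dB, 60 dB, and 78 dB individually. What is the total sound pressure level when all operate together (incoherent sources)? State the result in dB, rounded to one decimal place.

92.2 dB

For uncorrelated sources the intensities add, so convert each level to linear form, sum, and take 10·log₁₀ of the total.
Σ 10^(L/10) = 10^(70/10) + 10^(92/10) + 10^(60/10) + 10^(78/10) = 1.659e+09.
L_total = 10·log₁₀(1.659e+09) = 92.20 dB.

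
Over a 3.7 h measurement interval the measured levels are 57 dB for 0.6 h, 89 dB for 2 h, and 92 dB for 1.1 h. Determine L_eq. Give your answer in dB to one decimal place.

L_eq = 10·log₁₀[(1/T)·Σ tᵢ·10^(Lᵢ/10)] with T = 3.7 h.
Σ tᵢ·10^(Lᵢ/10) = 0.6·10^(57/10) + 2·10^(89/10) + 1.1·10^(92/10) = 3.332e+09.
L_eq = 10·log₁₀(3.332e+09/3.7) = 89.55 dB.

89.5 dB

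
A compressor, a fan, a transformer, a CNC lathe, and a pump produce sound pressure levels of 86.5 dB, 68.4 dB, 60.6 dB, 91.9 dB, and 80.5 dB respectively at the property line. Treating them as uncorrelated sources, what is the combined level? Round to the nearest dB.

For uncorrelated sources the intensities add, so convert each level to linear form, sum, and take 10·log₁₀ of the total.
Σ 10^(L/10) = 10^(86.5/10) + 10^(68.4/10) + 10^(60.6/10) + 10^(91.9/10) + 10^(80.5/10) = 2.116e+09.
L_total = 10·log₁₀(2.116e+09) = 93.25 dB.

93 dB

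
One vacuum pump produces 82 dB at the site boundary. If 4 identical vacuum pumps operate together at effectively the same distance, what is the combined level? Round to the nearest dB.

88 dB

L_total = L₁ + 10·log₁₀ N for N identical incoherent sources.
L_total = 82 + 10·log₁₀(4) = 82 + 6.021 = 88.02 dB.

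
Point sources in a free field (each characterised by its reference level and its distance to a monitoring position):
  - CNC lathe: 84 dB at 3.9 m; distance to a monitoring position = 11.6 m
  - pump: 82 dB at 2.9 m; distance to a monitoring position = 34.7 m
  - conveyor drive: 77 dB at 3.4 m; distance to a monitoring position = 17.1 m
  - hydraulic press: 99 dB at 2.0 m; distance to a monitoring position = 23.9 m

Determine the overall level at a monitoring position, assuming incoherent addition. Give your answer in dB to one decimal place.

79.4 dB

Apply inverse-square spreading to bring every level to the receiver, then sum 10^(L/10).
CNC lathe: 84 − 20·log₁₀(11.6/3.9) = 84 − 9.47 = 74.53 dB.
pump: 82 − 20·log₁₀(34.7/2.9) = 82 − 21.56 = 60.44 dB.
conveyor drive: 77 − 20·log₁₀(17.1/3.4) = 77 − 14.03 = 62.97 dB.
hydraulic press: 99 − 20·log₁₀(23.9/2.0) = 99 − 21.55 = 77.45 dB.
Σ 10^(L/10) = 8.711e+07 → L_total = 10·log₁₀(8.711e+07) = 79.40 dB.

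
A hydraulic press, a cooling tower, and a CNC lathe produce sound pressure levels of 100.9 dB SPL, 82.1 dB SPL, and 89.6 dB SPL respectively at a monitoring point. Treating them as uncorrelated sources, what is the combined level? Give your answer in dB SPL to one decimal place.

101.3 dB SPL

Incoherent sources combine by intensity addition: L_total = 10·log₁₀(Σ 10^(L_i/10)).
Σ 10^(L/10) = 10^(100.9/10) + 10^(82.1/10) + 10^(89.6/10) = 1.338e+10.
L_total = 10·log₁₀(1.338e+10) = 101.26 dB SPL.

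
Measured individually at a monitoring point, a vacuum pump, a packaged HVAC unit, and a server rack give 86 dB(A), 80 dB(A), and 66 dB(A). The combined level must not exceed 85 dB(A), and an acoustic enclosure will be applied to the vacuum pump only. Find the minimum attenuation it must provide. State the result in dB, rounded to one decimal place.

2.7 dB

Everything except the vacuum pump sums to 10^(80/10) + 10^(66/10) = 1.040e+08 in linear terms, 80.17 dB(A).
To meet 85 dB(A) overall, the treated vacuum pump may contribute at most 10^(85/10) − 1.040e+08 = 2.122e+08, i.e. 83.27 dB(A).
Required insertion loss = 86 − 83.27 = 2.73 dB.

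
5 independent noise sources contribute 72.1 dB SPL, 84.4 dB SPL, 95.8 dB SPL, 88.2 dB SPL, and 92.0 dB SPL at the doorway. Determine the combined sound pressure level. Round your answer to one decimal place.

98.0 dB SPL

Incoherent sources combine by intensity addition: L_total = 10·log₁₀(Σ 10^(L_i/10)).
Σ 10^(L/10) = 10^(72.1/10) + 10^(84.4/10) + 10^(95.8/10) + 10^(88.2/10) + 10^(92.0/10) = 6.339e+09.
L_total = 10·log₁₀(6.339e+09) = 98.02 dB SPL.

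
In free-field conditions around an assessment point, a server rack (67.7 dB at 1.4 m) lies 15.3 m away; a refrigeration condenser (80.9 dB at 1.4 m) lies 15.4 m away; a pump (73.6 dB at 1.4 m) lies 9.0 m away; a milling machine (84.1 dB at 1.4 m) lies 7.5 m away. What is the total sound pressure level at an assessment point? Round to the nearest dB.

70 dB

Apply inverse-square spreading to bring every level to the receiver, then sum 10^(L/10).
server rack: 67.7 − 20·log₁₀(15.3/1.4) = 67.7 − 20.77 = 46.93 dB.
refrigeration condenser: 80.9 − 20·log₁₀(15.4/1.4) = 80.9 − 20.83 = 60.07 dB.
pump: 73.6 − 20·log₁₀(9.0/1.4) = 73.6 − 16.16 = 57.44 dB.
milling machine: 84.1 − 20·log₁₀(7.5/1.4) = 84.1 − 14.58 = 69.52 dB.
Σ 10^(L/10) = 1.058e+07 → L_total = 10·log₁₀(1.058e+07) = 70.24 dB.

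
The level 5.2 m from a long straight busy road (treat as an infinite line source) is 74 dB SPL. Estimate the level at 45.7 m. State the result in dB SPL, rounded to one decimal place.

Cylindrical spreading from a line source gives a 10·log₁₀(r₂/r₁) drop.
L₂ = 74 − 10·log₁₀(45.7/5.2) = 74 − 9.439 = 64.56 dB SPL.

64.6 dB SPL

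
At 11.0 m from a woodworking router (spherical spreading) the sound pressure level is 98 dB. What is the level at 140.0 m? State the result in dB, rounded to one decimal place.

Spherical spreading from a point source gives a 20·log₁₀(r₂/r₁) drop.
L₂ = 98 − 20·log₁₀(140.0/11.0) = 98 − 22.095 = 75.91 dB.

75.9 dB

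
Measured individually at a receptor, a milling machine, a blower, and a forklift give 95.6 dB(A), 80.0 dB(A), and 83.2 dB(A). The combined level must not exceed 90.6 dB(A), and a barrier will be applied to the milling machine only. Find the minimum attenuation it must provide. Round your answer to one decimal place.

The untreated sources together contribute 10^(80.0/10) + 10^(83.2/10) = 3.089e+08, i.e. 84.90 dB(A).
To meet 90.6 dB(A) overall, the treated milling machine may contribute at most 10^(90.6/10) − 3.089e+08 = 8.392e+08, i.e. 89.24 dB(A).
So the milling machine must be reduced from 95.6 to 89.24 dB(A): IL = 6.36 dB.

6.4 dB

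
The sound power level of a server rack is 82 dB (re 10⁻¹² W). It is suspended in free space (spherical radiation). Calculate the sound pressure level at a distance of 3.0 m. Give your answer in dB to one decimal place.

L_p = L_w − 10·log₁₀(4π·r²) with r = 3.0 m.
4π·r² = 113.1 m², 10·log₁₀ of that is 20.535 dB.
L_p = 82 − 20.535 = 61.47 dB.

61.5 dB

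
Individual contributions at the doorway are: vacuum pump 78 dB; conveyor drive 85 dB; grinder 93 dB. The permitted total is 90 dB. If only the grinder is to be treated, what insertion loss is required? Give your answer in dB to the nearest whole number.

Everything except the grinder sums to 10^(78/10) + 10^(85/10) = 3.793e+08 in linear terms, 85.79 dB.
To meet 90 dB overall, the treated grinder may contribute at most 10^(90/10) − 3.793e+08 = 6.207e+08, i.e. 87.93 dB.
So the grinder must be reduced from 93 to 87.93 dB: IL = 5.07 dB.

5 dB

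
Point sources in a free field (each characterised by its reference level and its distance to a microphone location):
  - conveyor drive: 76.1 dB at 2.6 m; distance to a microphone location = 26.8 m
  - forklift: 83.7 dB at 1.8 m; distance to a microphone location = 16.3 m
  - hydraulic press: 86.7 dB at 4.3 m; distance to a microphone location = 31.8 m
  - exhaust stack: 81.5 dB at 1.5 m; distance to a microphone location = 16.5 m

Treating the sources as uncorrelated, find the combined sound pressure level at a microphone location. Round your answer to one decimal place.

First find each source's level at the receiver (point-source: −20·log₁₀(r/r_ref)), then combine on an intensity basis.
conveyor drive: 76.1 − 20·log₁₀(26.8/2.6) = 76.1 − 20.26 = 55.84 dB.
forklift: 83.7 − 20·log₁₀(16.3/1.8) = 83.7 − 19.14 = 64.56 dB.
hydraulic press: 86.7 − 20·log₁₀(31.8/4.3) = 86.7 − 17.38 = 69.32 dB.
exhaust stack: 81.5 − 20·log₁₀(16.5/1.5) = 81.5 − 20.83 = 60.67 dB.
Σ 10^(L/10) = 1.296e+07 → L_total = 10·log₁₀(1.296e+07) = 71.13 dB.

71.1 dB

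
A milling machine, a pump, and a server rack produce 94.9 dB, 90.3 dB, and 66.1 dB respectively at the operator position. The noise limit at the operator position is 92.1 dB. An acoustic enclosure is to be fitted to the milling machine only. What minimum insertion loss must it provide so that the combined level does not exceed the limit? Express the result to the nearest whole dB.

8 dB

Fixed contribution from the other sources: Σ 10^(L/10) = 10^(90.3/10) + 10^(66.1/10) = 1.076e+09 (90.32 dB).
To meet 92.1 dB overall, the treated milling machine may contribute at most 10^(92.1/10) − 1.076e+09 = 5.462e+08, i.e. 87.37 dB.
Required insertion loss = 94.9 − 87.37 = 7.53 dB.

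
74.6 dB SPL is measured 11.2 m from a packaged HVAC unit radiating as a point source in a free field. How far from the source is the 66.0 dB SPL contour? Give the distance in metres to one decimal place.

For a point source L₁ − L₂ = 20·log₁₀(r₂/r₁), so r₂ = r₁·10^((L₁−L₂)/20).
r₂ = 11.2·10^((74.6−66.0)/20) = 11.2·10^(8.6/20) = 30.15 m.

30.1 m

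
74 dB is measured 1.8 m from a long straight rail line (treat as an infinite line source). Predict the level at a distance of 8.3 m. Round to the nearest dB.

Line-source attenuation: ΔL = 10·log₁₀(r₂/r₁) = 10·log₁₀(8.3/1.8) = 6.638 dB.
L₂ = 74 − 10·log₁₀(8.3/1.8) = 74 − 6.638 = 67.36 dB.

67 dB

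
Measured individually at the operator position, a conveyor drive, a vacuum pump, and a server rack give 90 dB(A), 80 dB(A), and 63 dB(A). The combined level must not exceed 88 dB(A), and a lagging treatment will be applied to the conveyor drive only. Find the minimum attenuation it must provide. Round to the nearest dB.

3 dB

Everything except the conveyor drive sums to 10^(80/10) + 10^(63/10) = 1.020e+08 in linear terms, 80.09 dB(A).
To meet 88 dB(A) overall, the treated conveyor drive may contribute at most 10^(88/10) − 1.020e+08 = 5.290e+08, i.e. 87.23 dB(A).
So the conveyor drive must be reduced from 90 to 87.23 dB(A): IL = 2.77 dB.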